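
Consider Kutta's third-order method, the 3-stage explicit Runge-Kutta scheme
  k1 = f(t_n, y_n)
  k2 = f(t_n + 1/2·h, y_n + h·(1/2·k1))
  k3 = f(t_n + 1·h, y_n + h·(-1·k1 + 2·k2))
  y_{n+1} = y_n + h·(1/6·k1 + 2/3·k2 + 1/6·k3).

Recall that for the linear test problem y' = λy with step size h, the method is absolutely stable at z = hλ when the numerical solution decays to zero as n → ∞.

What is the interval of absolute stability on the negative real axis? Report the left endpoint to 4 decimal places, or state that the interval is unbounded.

(-2.5127, 0).

On y'=λy, z=hλ:
  order 3, 3-stage ⇒ R(z)=1+z+z^2/2+z^3/6
  (e.g. R(-1.37)=0.13989, |R|=0.13989)

Find x<0 with |R(x)|<1.
x=-1.37: |R|=0.1399
|R(-2.66)|=1.2590 |R(-0.96)|=0.3533 |R(-0.92)|=0.3734
Bisect:
  x_lo=-3.1391 |R|=2.3677  x_hi=-0.1033 |R|=0.9019
  mid=-1.62122 |R|=0.01723 →hi
  mid=-2.38018 |R|=0.79494 →hi
  mid=-2.75966 |R|=1.45461 →lo
  mid=-2.56992 |R|=1.09651 →lo
  mid=-2.47505 |R|=0.93909 →hi
  mid=-2.52249 |R|=1.01609 →lo
  mid=-2.49877 |R|=0.97717 →hi
  mid=-2.51063 |R|=0.99652 →hi
  ...
  [-2.51285,-2.51267] ⇒ x*=-2.5127
So |R|<1 on (-2.5127, 0).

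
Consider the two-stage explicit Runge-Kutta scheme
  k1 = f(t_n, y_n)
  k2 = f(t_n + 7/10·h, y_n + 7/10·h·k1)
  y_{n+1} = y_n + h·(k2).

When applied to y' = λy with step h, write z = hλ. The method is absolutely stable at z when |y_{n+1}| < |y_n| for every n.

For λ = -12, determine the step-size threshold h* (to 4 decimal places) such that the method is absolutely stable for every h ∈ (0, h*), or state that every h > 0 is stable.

(-1.4286,0); λ=-12 ⇒ h* = (10/7)/12 = 0.1190.

Test eqn y'=λy, z=hλ:
  k1=λy_n ⇒ h·k1=z·y_n;  k2=λ(1+7/10z)y_n ⇒ h·k2=z(1+7/10z)y_n
  y_{n+1}/y_n = 1 + z(1+7/10z) = 1 + z + 7/10z²
  ⇒ R(z) = 1 + z + 7/10z².

Need |R(x)|<1, x<0.
x=-0.53: |R|=0.6666
R=1: x+7/10x²=0 ⇒ x=−10/7=-1.4286; min R=1−1/(4·7/10)=0.6429>−1
Confirm numerically:
  x=-1.211: |R|=0.81556 <1
  x=-1.175: |R|=0.79144 <1
  x=-0.759: |R|=0.64426 <1
  x=-0.715: |R|=0.64286 <1
  x=-1.866: |R|=1.57137 >1
  x=-1.680: |R|=1.29568 >1
Stable set (-1.4286, 0).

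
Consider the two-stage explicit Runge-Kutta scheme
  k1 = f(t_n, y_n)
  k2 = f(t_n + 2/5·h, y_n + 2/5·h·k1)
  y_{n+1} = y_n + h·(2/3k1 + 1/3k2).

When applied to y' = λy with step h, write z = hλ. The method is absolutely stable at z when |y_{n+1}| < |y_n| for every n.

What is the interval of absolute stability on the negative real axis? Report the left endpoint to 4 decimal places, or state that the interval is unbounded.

z∈(-7.5000,0).

Test eqn y'=λy, z=hλ:
  k1=λy_n ⇒ h·k1=z·y_n;  k2=λ(1+2/5z)y_n ⇒ h·k2=z(1+2/5z)y_n
  y_{n+1}/y_n = 1 + 2/3z + 1/3z(1+2/5z) = 1 + z + 2/15z²
  Hence R(z) = 1 + z + 2/15z².

Find x<0 with |R(x)|<1.
x=-1.68: |R|=0.3037
R=1: x+2/15x²=0 ⇒ x=−15/2=-7.5000; min R=1−1/(4·2/15)=-0.8750>−1
Confirm numerically:
  x=-4.100: |R|=0.85867 <1
  x=-4.032: |R|=0.86440 <1
  x=-3.189: |R|=0.83304 <1
  x=-7.992: |R|=1.52428 >1
  x=-7.858: |R|=1.37509 >1
  x=-7.737: |R|=1.24449 >1
Interval (-7.5000, 0).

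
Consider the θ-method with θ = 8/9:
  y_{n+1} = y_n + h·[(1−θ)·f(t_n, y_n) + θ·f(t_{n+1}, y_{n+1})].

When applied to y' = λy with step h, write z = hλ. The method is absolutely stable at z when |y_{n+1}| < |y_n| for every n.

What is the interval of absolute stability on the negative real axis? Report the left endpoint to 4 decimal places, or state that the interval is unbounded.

Set f=λy, z=hλ:
  y_{n+1} = y_n + z·[1/9·y_n + 8/9·y_{n+1}] ⇒ (1 − 8/9z)y_{n+1} = (1 + 1/9z)y_n
  R(z) = (1 + 1/9z)/(1 − 8/9z).

Find x<0 with |R(x)|<1.
x=-0.39: |R|=0.7104
x=-2: |R|=0.2800
x=-10: |R|=0.0112
x=-100: |R|=0.1125
θ=8/9≥1/2 ⇒ |1+1/9x|<|1−8/9x| ∀x<0 ⇒ unbounded interval.

unbounded; (−∞, 0).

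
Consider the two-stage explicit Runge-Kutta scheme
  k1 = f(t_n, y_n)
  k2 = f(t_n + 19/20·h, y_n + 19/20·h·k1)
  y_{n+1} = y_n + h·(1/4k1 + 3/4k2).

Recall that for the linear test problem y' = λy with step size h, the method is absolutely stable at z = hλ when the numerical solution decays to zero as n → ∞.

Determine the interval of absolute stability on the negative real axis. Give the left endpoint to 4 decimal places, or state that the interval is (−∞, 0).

On y'=λy, z=hλ:
  k1=λy_n ⇒ h·k1=z·y_n;  k2=λ(1+19/20z)y_n ⇒ h·k2=z(1+19/20z)y_n
  y_{n+1}/y_n = 1 + 1/4z + 3/4z(1+19/20z) = 1 + z + 57/80z²
  Hence R(z) = 1 + z + 57/80z².

Boundary: |R(x)|=1, x<0.
x=-1.2: |R|=0.8260
R=1: x+57/80x²=0 ⇒ x=−80/57=-1.4035; min R=1−1/(4·57/80)=0.6491>−1
Confirm numerically:
  x=-0.856: |R|=0.66607 <1
  x=-0.779: |R|=0.65337 <1
  x=-0.614: |R|=0.65461 <1
  x=-1.808: |R|=1.52107 >1
  x=-1.756: |R|=1.44102 >1
  x=-1.552: |R|=1.16420 >1
Stable set (-1.4035, 0).

z∈(-1.4035,0).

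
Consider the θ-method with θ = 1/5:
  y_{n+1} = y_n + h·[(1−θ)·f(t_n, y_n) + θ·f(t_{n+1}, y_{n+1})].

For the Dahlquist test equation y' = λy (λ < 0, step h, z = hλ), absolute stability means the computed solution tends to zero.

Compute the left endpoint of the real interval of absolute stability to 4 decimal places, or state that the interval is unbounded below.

With y'=λy (z=hλ):
  y_{n+1} = y_n + z·[4/5·y_n + 1/5·y_{n+1}] ⇒ (1 − 1/5z)y_{n+1} = (1 + 4/5z)y_n
  Hence R(z) = (1 + 4/5z)/(1 − 1/5z).

Solve |R(x)|<1 on ℝ⁻.
x=-1.43: |R|=0.1120
R=−1: 1+4/5x = −1+1/5x ⇒ -3/5x=2 ⇒ x=2/(-3/5)=-3.3333
Confirm numerically:
  x=-2.360: |R|=0.60326 <1
  x=-2.202: |R|=0.52874 <1
  x=-1.720: |R|=0.27976 <1
  x=-3.655: |R|=1.11150 >1
  x=-3.479: |R|=1.05154 >1
Interval (-3.3333, 0).

left endpoint -3.3333.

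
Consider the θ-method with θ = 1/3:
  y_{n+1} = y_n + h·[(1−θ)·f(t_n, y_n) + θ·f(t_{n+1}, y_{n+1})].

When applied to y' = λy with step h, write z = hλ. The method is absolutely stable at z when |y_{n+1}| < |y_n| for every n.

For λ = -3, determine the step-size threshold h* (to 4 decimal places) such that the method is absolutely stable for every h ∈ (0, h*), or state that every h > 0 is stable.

(-6.0000,0); λ=-3 ⇒ h* = (6)/3 = 2.0000.

Test eqn y'=λy, z=hλ:
  y_{n+1} = y_n + z·[2/3·y_n + 1/3·y_{n+1}] ⇒ (1 − 1/3z)y_{n+1} = (1 + 2/3z)y_n
  ⇒ R(z) = (1 + 2/3z)/(1 − 1/3z).

Solve |R(x)|<1 on ℝ⁻.
x=-0.89: |R|=0.3136
R=−1: 1+2/3x = −1+1/3x ⇒ -1/3x=2 ⇒ x=2/(-1/3)=-6.0000
Confirm numerically:
  x=-5.904: |R|=0.98922 <1
  x=-5.392: |R|=0.92755 <1
  x=-4.848: |R|=0.85321 <1
  x=-6.431: |R|=1.04570 >1
  x=-6.296: |R|=1.03184 >1
  x=-6.163: |R|=1.01779 >1
Interval (-6.0000, 0).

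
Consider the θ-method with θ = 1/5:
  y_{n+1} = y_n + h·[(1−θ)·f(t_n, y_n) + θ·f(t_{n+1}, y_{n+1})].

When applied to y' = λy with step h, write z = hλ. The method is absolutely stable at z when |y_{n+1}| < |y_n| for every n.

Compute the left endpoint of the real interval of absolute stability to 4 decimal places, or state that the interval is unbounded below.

z* = -3.3333.

With y'=λy (z=hλ):
  y_{n+1} = y_n + z·[4/5·y_n + 1/5·y_{n+1}] ⇒ (1 − 1/5z)y_{n+1} = (1 + 4/5z)y_n
  Hence R(z) = (1 + 4/5z)/(1 − 1/5z).

Solve |R(x)|<1 on ℝ⁻.
x=-1.24: |R|=0.0064
R=−1: 1+4/5x = −1+1/5x ⇒ -3/5x=2 ⇒ x=2/(-3/5)=-3.3333
Confirm numerically:
  x=-3.092: |R|=0.91053 <1
  x=-2.254: |R|=0.55363 <1
  x=-2.239: |R|=0.54648 <1
  x=-3.757: |R|=1.14514 >1
  x=-3.395: |R|=1.02204 >1
  x=-3.376: |R|=1.01528 >1
Interval (-3.3333, 0).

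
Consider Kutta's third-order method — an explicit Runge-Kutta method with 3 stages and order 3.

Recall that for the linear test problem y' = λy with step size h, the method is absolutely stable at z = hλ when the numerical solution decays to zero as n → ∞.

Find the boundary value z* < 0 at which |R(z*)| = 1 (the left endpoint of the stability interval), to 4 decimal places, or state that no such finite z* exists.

With y'=λy (z=hλ):
  order 3, 3-stage ⇒ R(z)=1+z+z^2/2+z^3/6
  (e.g. R(-1.16)=0.25265, |R|=0.25265)

Boundary: |R(x)|=1, x<0.
x=-1.16: |R|=0.2527
|R(-2.62)|=1.1853 |R(-1.97)|=0.3038 |R(-0.91)|=0.3785
Bisect:
  x_lo=-3.2852 |R|=2.7983  x_hi=-0.1941 |R|=0.8235
  mid=-1.73967 |R|=0.10395 →hi
  mid=-2.51245 |R|=0.99951 →hi
  mid=-2.89884 |R|=1.75716 →lo
  mid=-2.70564 |R|=1.34650 →lo
  mid=-2.60905 |R|=1.16550 →lo
  mid=-2.56075 |R|=1.08069 →lo
  mid=-2.53660 |R|=1.03965 →lo
  mid=-2.52452 |R|=1.01947 →lo
  mid=-2.51849 |R|=1.00946 →lo
  ...
  [-2.51283,-2.51264] ⇒ x*=-2.5127
Stable set (-2.5127, 0).

left endpoint -2.5127.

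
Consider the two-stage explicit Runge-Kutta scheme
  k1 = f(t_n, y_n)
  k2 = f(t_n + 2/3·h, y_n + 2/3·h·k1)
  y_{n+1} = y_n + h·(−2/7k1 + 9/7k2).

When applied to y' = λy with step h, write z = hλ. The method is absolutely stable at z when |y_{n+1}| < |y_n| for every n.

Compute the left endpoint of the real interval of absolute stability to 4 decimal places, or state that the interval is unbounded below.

z* = -1.1667.

Set f=λy, z=hλ:
  k1=λy_n ⇒ h·k1=z·y_n;  k2=λ(1+2/3z)y_n ⇒ h·k2=z(1+2/3z)y_n
  y_{n+1}/y_n = 1 − 2/7z + 9/7z(1+2/3z) = 1 + z + 6/7z²
  ⇒ R(z) = 1 + z + 6/7z².

Find x<0 with |R(x)|<1.
x=-0.61: |R|=0.7089
R=1: x+6/7x²=0 ⇒ x=−7/6=-1.1667; min R=1−1/(4·6/7)=0.7083>−1
Confirm numerically:
  x=-1.077: |R|=0.91722 <1
  x=-1.014: |R|=0.86731 <1
  x=-0.893: |R|=0.79053 <1
  x=-0.852: |R|=0.77020 <1
  x=-1.708: |R|=1.79251 >1
  x=-1.705: |R|=1.78674 >1
  x=-1.244: |R|=1.08246 >1
So |R|<1 on (-1.1667, 0).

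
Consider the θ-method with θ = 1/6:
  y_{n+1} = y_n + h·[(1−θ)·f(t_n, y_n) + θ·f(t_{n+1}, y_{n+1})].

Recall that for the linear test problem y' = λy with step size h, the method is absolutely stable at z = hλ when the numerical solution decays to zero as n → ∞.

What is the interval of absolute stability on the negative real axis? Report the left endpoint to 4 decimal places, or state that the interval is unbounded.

z∈(-3.0000,0).

Test eqn y'=λy, z=hλ:
  y_{n+1} = y_n + z·[5/6·y_n + 1/6·y_{n+1}] ⇒ (1 − 1/6z)y_{n+1} = (1 + 5/6z)y_n
  R(z) = (1 + 5/6z)/(1 − 1/6z).

Find x<0 with |R(x)|<1.
x=-1: |R|=0.1429
R=−1: 1+5/6x = −1+1/6x ⇒ -2/3x=2 ⇒ x=2/(-2/3)=-3.0000
Confirm numerically:
  x=-2.047: |R|=0.52628 <1
  x=-1.912: |R|=0.44995 <1
  x=-1.522: |R|=0.21404 <1
  x=-1.414: |R|=0.14432 <1
  x=-3.532: |R|=1.22325 >1
  x=-3.460: |R|=1.19450 >1
  x=-3.153: |R|=1.06686 >1
Stable set (-3.0000, 0).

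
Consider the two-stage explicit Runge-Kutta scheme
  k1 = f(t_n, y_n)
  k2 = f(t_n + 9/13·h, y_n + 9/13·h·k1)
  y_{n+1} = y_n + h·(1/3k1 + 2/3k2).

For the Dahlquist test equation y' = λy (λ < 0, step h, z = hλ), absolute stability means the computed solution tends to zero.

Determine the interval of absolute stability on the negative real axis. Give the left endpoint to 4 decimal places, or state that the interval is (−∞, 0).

With y'=λy (z=hλ):
  k1=λy_n ⇒ h·k1=z·y_n;  k2=λ(1+9/13z)y_n ⇒ h·k2=z(1+9/13z)y_n
  y_{n+1}/y_n = 1 + 1/3z + 2/3z(1+9/13z) = 1 + z + 6/13z²
  ⇒ R(z) = 1 + z + 6/13z².

Find x<0 with |R(x)|<1.
x=-1.56: |R|=0.5632
R=1: x+6/13x²=0 ⇒ x=−13/6=-2.1667; min R=1−1/(4·6/13)=0.4583>−1
Confirm numerically:
  x=-2.014: |R|=0.85809 <1
  x=-1.664: |R|=0.61395 <1
  x=-1.179: |R|=0.46256 <1
  x=-1.094: |R|=0.45839 <1
  x=-2.376: |R|=1.22956 >1
  x=-2.230: |R|=1.06518 >1
Stable set (-2.1667, 0).

z∈(-2.1667,0).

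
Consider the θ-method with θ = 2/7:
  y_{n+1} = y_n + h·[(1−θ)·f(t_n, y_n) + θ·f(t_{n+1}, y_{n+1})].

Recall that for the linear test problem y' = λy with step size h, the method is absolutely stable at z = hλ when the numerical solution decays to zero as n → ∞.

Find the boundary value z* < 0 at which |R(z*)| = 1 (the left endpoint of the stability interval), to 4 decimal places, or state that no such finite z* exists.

z* = -4.6667.

Set f=λy, z=hλ:
  y_{n+1} = y_n + z·[5/7·y_n + 2/7·y_{n+1}] ⇒ (1 − 2/7z)y_{n+1} = (1 + 5/7z)y_n
  ⇒ R(z) = (1 + 5/7z)/(1 − 2/7z).

Boundary: |R(x)|=1, x<0.
x=-0.86: |R|=0.3096
R=−1: 1+5/7x = −1+2/7x ⇒ -3/7x=2 ⇒ x=2/(-3/7)=-4.6667
Confirm numerically:
  x=-4.156: |R|=0.89995 <1
  x=-3.220: |R|=0.67708 <1
  x=-2.582: |R|=0.48586 <1
  x=-5.132: |R|=1.08086 >1
  x=-5.092: |R|=1.07426 >1
  x=-5.005: |R|=1.05967 >1
Interval (-4.6667, 0).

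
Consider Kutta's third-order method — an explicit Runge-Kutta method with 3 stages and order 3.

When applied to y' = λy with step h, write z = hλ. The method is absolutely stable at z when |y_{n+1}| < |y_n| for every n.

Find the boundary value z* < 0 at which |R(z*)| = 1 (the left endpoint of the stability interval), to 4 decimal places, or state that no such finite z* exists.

With y'=λy (z=hλ):
  order 3, 3-stage ⇒ R(z)=1+z+z^2/2+z^3/6
  (e.g. R(-0.85)=0.40890, |R|=0.40890)

Boundary: |R(x)|=1, x<0.
x=-0.85: |R|=0.4089
|R(-2.07)|=0.4058 |R(-1.06)|=0.3033 |R(-0.59)|=0.5498
Bisect:
  x_lo=-3.3044 |R|=2.8585  x_hi=-0.1117 |R|=0.8943
  mid=-1.70808 |R|=0.07988 →hi
  mid=-2.50626 |R|=0.98937 →hi
  mid=-2.90535 |R|=1.77219 →lo
  mid=-2.70580 |R|=1.34681 →lo
  mid=-2.60603 |R|=1.16010 →lo
  mid=-2.55614 |R|=1.07279 →lo
  mid=-2.53120 |R|=1.03060 →lo
  mid=-2.51873 |R|=1.00987 →lo
  mid=-2.51249 |R|=0.99959 →hi
  mid=-2.51561 |R|=1.00472 →lo
  ...
  [-2.51288,-2.51269] ⇒ x*=-2.5127
Interval (-2.5127, 0).

z* = -2.5127.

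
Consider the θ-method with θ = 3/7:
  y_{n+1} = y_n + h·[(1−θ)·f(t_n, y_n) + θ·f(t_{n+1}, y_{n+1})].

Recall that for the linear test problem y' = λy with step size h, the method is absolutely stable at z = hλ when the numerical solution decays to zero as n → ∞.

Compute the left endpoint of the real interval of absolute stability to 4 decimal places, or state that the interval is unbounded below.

Test eqn y'=λy, z=hλ:
  y_{n+1} = y_n + z·[4/7·y_n + 3/7·y_{n+1}] ⇒ (1 − 3/7z)y_{n+1} = (1 + 4/7z)y_n
  ⇒ R(z) = (1 + 4/7z)/(1 − 3/7z).

Boundary: |R(x)|=1, x<0.
x=-1.66: |R|=0.0301
R=−1: 1+4/7x = −1+3/7x ⇒ -1/7x=2 ⇒ x=2/(-1/7)=-14.0000
Confirm numerically:
  x=-13.769: |R|=0.99522 <1
  x=-10.998: |R|=0.92494 <1
  x=-5.790: |R|=0.66311 <1
  x=-14.311: |R|=1.00623 >1
  x=-14.251: |R|=1.00504 >1
  x=-14.188: |R|=1.00379 >1
Stable set (-14.0000, 0).

z* = -14.0000.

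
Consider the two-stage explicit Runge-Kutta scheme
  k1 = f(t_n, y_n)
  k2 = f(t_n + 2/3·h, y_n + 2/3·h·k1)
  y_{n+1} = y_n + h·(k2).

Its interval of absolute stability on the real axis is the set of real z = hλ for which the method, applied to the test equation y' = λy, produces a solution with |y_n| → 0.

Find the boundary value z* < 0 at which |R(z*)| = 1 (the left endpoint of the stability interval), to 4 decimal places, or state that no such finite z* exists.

Set f=λy, z=hλ:
  k1=λy_n ⇒ h·k1=z·y_n;  k2=λ(1+2/3z)y_n ⇒ h·k2=z(1+2/3z)y_n
  y_{n+1}/y_n = 1 + z(1+2/3z) = 1 + z + 2/3z²
  R(z) = 1 + z + 2/3z².

Solve |R(x)|<1 on ℝ⁻.
x=-1.46: |R|=0.9611
R=1: x+2/3x²=0 ⇒ x=−3/2=-1.5000; min R=1−1/(4·2/3)=0.6250>−1
Confirm numerically:
  x=-1.013: |R|=0.67111 <1
  x=-0.765: |R|=0.62515 <1
  x=-0.750: |R|=0.62500 <1
  x=-0.689: |R|=0.62748 <1
  x=-2.026: |R|=1.71045 >1
  x=-1.850: |R|=1.43167 >1
Stable set (-1.5000, 0).

z* = -1.5000.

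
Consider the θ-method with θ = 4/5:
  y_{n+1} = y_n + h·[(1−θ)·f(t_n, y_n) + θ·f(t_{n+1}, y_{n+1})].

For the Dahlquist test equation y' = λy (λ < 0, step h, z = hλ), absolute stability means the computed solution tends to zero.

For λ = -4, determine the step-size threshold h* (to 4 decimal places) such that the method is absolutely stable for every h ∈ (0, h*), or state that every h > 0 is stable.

(−∞, 0) — no finite endpoint. Any h>0 works for λ=-4.

Test eqn y'=λy, z=hλ:
  y_{n+1} = y_n + z·[1/5·y_n + 4/5·y_{n+1}] ⇒ (1 − 4/5z)y_{n+1} = (1 + 1/5z)y_n
  Hence R(z) = (1 + 1/5z)/(1 − 4/5z).

Need |R(x)|<1, x<0.
x=-1.25: |R|=0.3750
x=-2: |R|=0.2308
x=-10: |R|=0.1111
x=-100: |R|=0.2346
θ=4/5≥1/2 ⇒ |1+1/5x|<|1−4/5x| ∀x<0 ⇒ stable on all of ℝ⁻.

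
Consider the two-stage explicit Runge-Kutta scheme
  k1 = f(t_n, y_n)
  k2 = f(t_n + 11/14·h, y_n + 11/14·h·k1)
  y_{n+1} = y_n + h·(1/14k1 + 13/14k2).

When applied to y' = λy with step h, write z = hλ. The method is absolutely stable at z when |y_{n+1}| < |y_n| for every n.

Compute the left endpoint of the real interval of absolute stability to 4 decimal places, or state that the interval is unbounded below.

With y'=λy (z=hλ):
  k1=λy_n ⇒ h·k1=z·y_n;  k2=λ(1+11/14z)y_n ⇒ h·k2=z(1+11/14z)y_n
  y_{n+1}/y_n = 1 + 1/14z + 13/14z(1+11/14z) = 1 + z + 143/196z²
  ⇒ R(z) = 1 + z + 143/196z².

Boundary: |R(x)|=1, x<0.
x=-0.75: |R|=0.6604
R=1: x+143/196x²=0 ⇒ x=−196/143=-1.3706; min R=1−1/(4·143/196)=0.6573>−1
Confirm numerically:
  x=-0.840: |R|=0.67480 <1
  x=-0.833: |R|=0.67326 <1
  x=-0.725: |R|=0.65849 <1
  x=-0.698: |R|=0.65746 <1
  x=-1.961: |R|=1.84466 >1
  x=-1.653: |R|=1.34054 >1
  x=-1.629: |R|=1.30707 >1
So |R|<1 on (-1.3706, 0).

z* = -1.3706.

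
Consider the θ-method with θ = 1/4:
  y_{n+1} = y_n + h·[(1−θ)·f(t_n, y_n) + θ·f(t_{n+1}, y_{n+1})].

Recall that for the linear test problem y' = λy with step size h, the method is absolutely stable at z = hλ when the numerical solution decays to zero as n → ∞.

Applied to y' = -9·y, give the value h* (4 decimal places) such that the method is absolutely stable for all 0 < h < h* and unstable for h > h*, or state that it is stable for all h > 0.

(-4.0000,0); λ=-9 ⇒ h* = (4)/9 = 0.4444.

Test eqn y'=λy, z=hλ:
  y_{n+1} = y_n + z·[3/4·y_n + 1/4·y_{n+1}] ⇒ (1 − 1/4z)y_{n+1} = (1 + 3/4z)y_n
  ⇒ R(z) = (1 + 3/4z)/(1 − 1/4z).

Need |R(x)|<1, x<0.
x=-0.74: |R|=0.3755
R=−1: 1+3/4x = −1+1/4x ⇒ -1/2x=2 ⇒ x=2/(-1/2)=-4.0000
Confirm numerically:
  x=-3.635: |R|=0.90439 <1
  x=-2.351: |R|=0.48071 <1
  x=-2.108: |R|=0.38048 <1
  x=-1.703: |R|=0.19446 <1
  x=-4.478: |R|=1.11276 >1
  x=-4.321: |R|=1.07715 >1
  x=-4.094: |R|=1.02323 >1
Stable set (-4.0000, 0).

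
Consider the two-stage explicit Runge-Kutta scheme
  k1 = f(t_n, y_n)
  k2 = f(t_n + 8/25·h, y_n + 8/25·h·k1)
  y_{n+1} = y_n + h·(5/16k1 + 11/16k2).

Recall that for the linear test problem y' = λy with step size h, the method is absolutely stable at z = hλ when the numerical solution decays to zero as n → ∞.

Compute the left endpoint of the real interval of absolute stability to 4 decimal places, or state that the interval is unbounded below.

Test eqn y'=λy, z=hλ:
  k1=λy_n ⇒ h·k1=z·y_n;  k2=λ(1+8/25z)y_n ⇒ h·k2=z(1+8/25z)y_n
  y_{n+1}/y_n = 1 + 5/16z + 11/16z(1+8/25z) = 1 + z + 11/50z²
  R(z) = 1 + z + 11/50z².

Need |R(x)|<1, x<0.
x=-1.63: |R|=0.0455
R=1: x+11/50x²=0 ⇒ x=−50/11=-4.5455; min R=1−1/(4·11/50)=-0.1364>−1
Confirm numerically:
  x=-4.327: |R|=0.79204 <1
  x=-2.128: |R|=0.13176 <1
  x=-1.897: |R|=0.10531 <1
  x=-4.826: |R|=1.29786 >1
  x=-4.779: |R|=1.24555 >1
  x=-4.735: |R|=1.19745 >1
Interval (-4.5455, 0).

z* = -4.5455.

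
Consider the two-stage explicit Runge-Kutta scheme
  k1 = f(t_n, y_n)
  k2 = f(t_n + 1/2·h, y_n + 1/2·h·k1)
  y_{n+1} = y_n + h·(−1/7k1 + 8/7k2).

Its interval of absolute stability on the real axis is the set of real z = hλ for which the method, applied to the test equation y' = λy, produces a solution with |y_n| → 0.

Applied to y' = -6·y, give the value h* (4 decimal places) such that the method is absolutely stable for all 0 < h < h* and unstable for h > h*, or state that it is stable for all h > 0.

Set f=λy, z=hλ:
  k1=λy_n ⇒ h·k1=z·y_n;  k2=λ(1+1/2z)y_n ⇒ h·k2=z(1+1/2z)y_n
  y_{n+1}/y_n = 1 − 1/7z + 8/7z(1+1/2z) = 1 + z + 4/7z²
  Hence R(z) = 1 + z + 4/7z².

Find x<0 with |R(x)|<1.
x=-0.73: |R|=0.5745
R=1: x+4/7x²=0 ⇒ x=−7/4=-1.7500; min R=1−1/(4·4/7)=0.5625>−1
Confirm numerically:
  x=-1.497: |R|=0.78358 <1
  x=-1.009: |R|=0.57276 <1
  x=-0.976: |R|=0.56833 <1
  x=-1.974: |R|=1.25267 >1
  x=-1.877: |R|=1.13622 >1
Interval (-1.7500, 0).

(-1.7500,0); λ=-6 ⇒ h* = (7/4)/6 = 0.2917.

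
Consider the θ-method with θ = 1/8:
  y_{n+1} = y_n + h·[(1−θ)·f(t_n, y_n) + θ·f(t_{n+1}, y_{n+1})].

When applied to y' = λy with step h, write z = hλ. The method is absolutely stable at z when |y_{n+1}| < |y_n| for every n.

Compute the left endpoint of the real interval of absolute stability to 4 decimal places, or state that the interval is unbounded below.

left endpoint -2.6667.

Set f=λy, z=hλ:
  y_{n+1} = y_n + z·[7/8·y_n + 1/8·y_{n+1}] ⇒ (1 − 1/8z)y_{n+1} = (1 + 7/8z)y_n
  so R(z) = (1 + 7/8z)/(1 − 1/8z).

Need |R(x)|<1, x<0.
x=-0.66: |R|=0.3903
R=−1: 1+7/8x = −1+1/8x ⇒ -3/4x=2 ⇒ x=2/(-3/4)=-2.6667
Confirm numerically:
  x=-2.263: |R|=0.76401 <1
  x=-1.266: |R|=0.09303 <1
  x=-1.203: |R|=0.04575 <1
  x=-3.194: |R|=1.28265 >1
  x=-2.986: |R|=1.17440 >1
  x=-2.927: |R|=1.14295 >1
Interval (-2.6667, 0).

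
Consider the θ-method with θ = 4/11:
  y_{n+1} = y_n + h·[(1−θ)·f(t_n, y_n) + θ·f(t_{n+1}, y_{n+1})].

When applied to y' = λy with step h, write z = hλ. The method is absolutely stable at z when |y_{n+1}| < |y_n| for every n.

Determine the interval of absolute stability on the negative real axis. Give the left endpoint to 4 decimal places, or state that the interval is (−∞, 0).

z∈(-7.3333,0).

On y'=λy, z=hλ:
  y_{n+1} = y_n + z·[7/11·y_n + 4/11·y_{n+1}] ⇒ (1 − 4/11z)y_{n+1} = (1 + 7/11z)y_n
  Hence R(z) = (1 + 7/11z)/(1 − 4/11z).

Need |R(x)|<1, x<0.
x=-0.36: |R|=0.6817
R=−1: 1+7/11x = −1+4/11x ⇒ -3/11x=2 ⇒ x=2/(-3/11)=-7.3333
Confirm numerically:
  x=-5.265: |R|=0.80646 <1
  x=-3.836: |R|=0.60173 <1
  x=-3.092: |R|=0.45549 <1
  x=-7.511: |R|=1.01299 >1
  x=-7.497: |R|=1.01198 >1
So |R|<1 on (-7.3333, 0).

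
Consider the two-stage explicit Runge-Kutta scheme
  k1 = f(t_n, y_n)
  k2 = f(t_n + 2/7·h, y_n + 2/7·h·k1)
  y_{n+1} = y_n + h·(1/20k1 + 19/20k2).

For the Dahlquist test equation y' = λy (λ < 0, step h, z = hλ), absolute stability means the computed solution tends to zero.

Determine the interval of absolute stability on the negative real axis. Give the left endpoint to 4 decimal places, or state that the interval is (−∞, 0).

(-3.6842, 0).

With y'=λy (z=hλ):
  k1=λy_n ⇒ h·k1=z·y_n;  k2=λ(1+2/7z)y_n ⇒ h·k2=z(1+2/7z)y_n
  y_{n+1}/y_n = 1 + 1/20z + 19/20z(1+2/7z) = 1 + z + 19/70z²
  R(z) = 1 + z + 19/70z².

Boundary: |R(x)|=1, x<0.
x=-0.81: |R|=0.3681
R=1: x+19/70x²=0 ⇒ x=−70/19=-3.6842; min R=1−1/(4·19/70)=0.0789>−1
Confirm numerically:
  x=-3.570: |R|=0.88933 <1
  x=-3.196: |R|=0.57648 <1
  x=-2.430: |R|=0.17276 <1
  x=-4.199: |R|=1.58672 >1
  x=-3.990: |R|=1.33117 >1
  x=-3.789: |R|=1.10777 >1
Interval (-3.6842, 0).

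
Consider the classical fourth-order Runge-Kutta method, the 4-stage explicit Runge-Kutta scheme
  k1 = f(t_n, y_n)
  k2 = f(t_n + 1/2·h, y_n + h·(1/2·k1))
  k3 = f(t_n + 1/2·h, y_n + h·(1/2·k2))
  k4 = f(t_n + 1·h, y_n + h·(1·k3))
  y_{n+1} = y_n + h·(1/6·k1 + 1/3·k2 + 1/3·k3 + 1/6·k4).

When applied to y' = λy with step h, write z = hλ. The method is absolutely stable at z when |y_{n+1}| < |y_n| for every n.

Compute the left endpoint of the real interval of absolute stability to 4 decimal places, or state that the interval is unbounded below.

z* = -2.7853.

With y'=λy (z=hλ):
  order 4, 4-stage ⇒ R(z)=1+z+z^2/2+z^3/6+z^4/24
  (e.g. R(-1.72)=0.27580, |R|=0.27580)

Find x<0 with |R(x)|<1.
x=-1.72: |R|=0.2758
|R(-2.11)|=0.3763 |R(-1.73)|=0.2767 |R(-1.11)|=0.3414
Bisect:
  x_lo=-3.3730 |R|=2.3129  x_hi=-0.3981 |R|=0.6717
  mid=-1.88554 |R|=0.30149 →hi
  mid=-2.62925 |R|=0.78912 →hi
  mid=-3.00111 |R|=1.37722 →lo
  mid=-2.81518 |R|=1.04600 →lo
  mid=-2.72222 |R|=0.90899 →hi
  mid=-2.76870 |R|=0.97527 →hi
  mid=-2.79194 |R|=1.01007 →lo
  ...
  [-2.78540,-2.78522] ⇒ x*=-2.7853
Stable set (-2.7853, 0).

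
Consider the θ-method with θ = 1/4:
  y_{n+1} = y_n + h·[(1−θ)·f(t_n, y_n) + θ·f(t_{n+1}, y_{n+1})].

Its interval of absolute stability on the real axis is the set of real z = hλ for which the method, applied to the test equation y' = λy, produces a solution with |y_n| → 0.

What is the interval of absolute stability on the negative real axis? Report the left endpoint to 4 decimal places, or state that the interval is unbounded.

z∈(-4.0000,0).

With y'=λy (z=hλ):
  y_{n+1} = y_n + z·[3/4·y_n + 1/4·y_{n+1}] ⇒ (1 − 1/4z)y_{n+1} = (1 + 3/4z)y_n
  R(z) = (1 + 3/4z)/(1 − 1/4z).

Find x<0 with |R(x)|<1.
x=-0.52: |R|=0.5398
R=−1: 1+3/4x = −1+1/4x ⇒ -1/2x=2 ⇒ x=2/(-1/2)=-4.0000
Confirm numerically:
  x=-3.528: |R|=0.87460 <1
  x=-2.986: |R|=0.70971 <1
  x=-2.670: |R|=0.60120 <1
  x=-2.321: |R|=0.46875 <1
  x=-4.303: |R|=1.07299 >1
  x=-4.084: |R|=1.02078 >1
Stable set (-4.0000, 0).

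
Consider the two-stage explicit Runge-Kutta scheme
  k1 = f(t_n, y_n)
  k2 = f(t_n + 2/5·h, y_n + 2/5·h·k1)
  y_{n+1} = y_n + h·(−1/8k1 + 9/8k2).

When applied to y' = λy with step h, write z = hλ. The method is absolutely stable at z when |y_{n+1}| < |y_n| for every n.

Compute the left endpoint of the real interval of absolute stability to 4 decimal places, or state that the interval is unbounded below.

With y'=λy (z=hλ):
  k1=λy_n ⇒ h·k1=z·y_n;  k2=λ(1+2/5z)y_n ⇒ h·k2=z(1+2/5z)y_n
  y_{n+1}/y_n = 1 − 1/8z + 9/8z(1+2/5z) = 1 + z + 9/20z²
  ⇒ R(z) = 1 + z + 9/20z².

Boundary: |R(x)|=1, x<0.
x=-0.6: |R|=0.5620
R=1: x+9/20x²=0 ⇒ x=−20/9=-2.2222; min R=1−1/(4·9/20)=0.4444>−1
Confirm numerically:
  x=-2.025: |R|=0.82028 <1
  x=-1.515: |R|=0.51785 <1
  x=-0.925: |R|=0.46003 <1
  x=-2.805: |R|=1.73561 >1
  x=-2.763: |R|=1.67238 >1
  x=-2.629: |R|=1.48124 >1
So |R|<1 on (-2.2222, 0).

z* = -2.2222.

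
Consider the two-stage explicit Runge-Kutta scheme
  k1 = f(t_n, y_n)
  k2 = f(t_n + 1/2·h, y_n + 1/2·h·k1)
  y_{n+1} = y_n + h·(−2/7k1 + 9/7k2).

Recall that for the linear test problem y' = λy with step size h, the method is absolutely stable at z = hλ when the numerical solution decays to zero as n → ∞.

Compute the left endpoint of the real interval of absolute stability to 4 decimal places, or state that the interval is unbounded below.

On y'=λy, z=hλ:
  k1=λy_n ⇒ h·k1=z·y_n;  k2=λ(1+1/2z)y_n ⇒ h·k2=z(1+1/2z)y_n
  y_{n+1}/y_n = 1 − 2/7z + 9/7z(1+1/2z) = 1 + z + 9/14z²
  so R(z) = 1 + z + 9/14z².

Find x<0 with |R(x)|<1.
x=-1.24: |R|=0.7485
R=1: x+9/14x²=0 ⇒ x=−14/9=-1.5556; min R=1−1/(4·9/14)=0.6111>−1
Confirm numerically:
  x=-1.343: |R|=0.81649 <1
  x=-1.309: |R|=0.79252 <1
  x=-1.239: |R|=0.74786 <1
  x=-1.067: |R|=0.66489 <1
  x=-1.843: |R|=1.34056 >1
  x=-1.804: |R|=1.28812 >1
  x=-1.591: |R|=1.03625 >1
Stable set (-1.5556, 0).

z* = -1.5556.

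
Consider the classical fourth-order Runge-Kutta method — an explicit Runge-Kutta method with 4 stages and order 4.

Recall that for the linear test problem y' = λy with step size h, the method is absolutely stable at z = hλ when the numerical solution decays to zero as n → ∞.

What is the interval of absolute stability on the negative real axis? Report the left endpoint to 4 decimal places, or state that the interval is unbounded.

(-2.7853, 0).

With y'=λy (z=hλ):
  order 4, 4-stage ⇒ R(z)=1+z+z^2/2+z^3/6+z^4/24
  (e.g. R(-1.07)=0.35289, |R|=0.35289)

Find x<0 with |R(x)|<1.
x=-1.07: |R|=0.3529
|R(-2.77)|=0.9772 |R(-2.68)|=0.8525 |R(-1.2)|=0.3184
Bisect:
  x_lo=-3.2010 |R|=1.8302  x_hi=-0.1543 |R|=0.8570
  mid=-1.67763 |R|=0.27270 →hi
  mid=-2.43929 |R|=0.59193 →hi
  mid=-2.82012 |R|=1.05379 →lo
  mid=-2.62971 |R|=0.78967 →hi
  mid=-2.72491 |R|=0.91272 →hi
  mid=-2.77252 |R|=0.98091 →hi
  mid=-2.79632 |R|=1.01675 →lo
  mid=-2.78442 |R|=0.99868 →hi
  mid=-2.79037 |R|=1.00768 →lo
  ...
  [-2.78535,-2.78516] ⇒ x*=-2.7853
Stable set (-2.7853, 0).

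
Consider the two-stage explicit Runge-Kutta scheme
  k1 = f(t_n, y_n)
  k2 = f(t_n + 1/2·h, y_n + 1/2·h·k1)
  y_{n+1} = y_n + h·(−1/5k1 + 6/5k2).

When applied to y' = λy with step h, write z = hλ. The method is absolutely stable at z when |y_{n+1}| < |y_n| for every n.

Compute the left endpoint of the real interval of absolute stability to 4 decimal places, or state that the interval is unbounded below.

On y'=λy, z=hλ:
  k1=λy_n ⇒ h·k1=z·y_n;  k2=λ(1+1/2z)y_n ⇒ h·k2=z(1+1/2z)y_n
  y_{n+1}/y_n = 1 − 1/5z + 6/5z(1+1/2z) = 1 + z + 3/5z²
  ⇒ R(z) = 1 + z + 3/5z².

Need |R(x)|<1, x<0.
x=-0.7: |R|=0.5940
R=1: x+3/5x²=0 ⇒ x=−5/3=-1.6667; min R=1−1/(4·3/5)=0.5833>−1
Confirm numerically:
  x=-1.364: |R|=0.75230 <1
  x=-1.290: |R|=0.70846 <1
  x=-1.165: |R|=0.64933 <1
  x=-2.169: |R|=1.65374 >1
  x=-1.948: |R|=1.32882 >1
  x=-1.914: |R|=1.28404 >1
So |R|<1 on (-1.6667, 0).

left endpoint -1.6667.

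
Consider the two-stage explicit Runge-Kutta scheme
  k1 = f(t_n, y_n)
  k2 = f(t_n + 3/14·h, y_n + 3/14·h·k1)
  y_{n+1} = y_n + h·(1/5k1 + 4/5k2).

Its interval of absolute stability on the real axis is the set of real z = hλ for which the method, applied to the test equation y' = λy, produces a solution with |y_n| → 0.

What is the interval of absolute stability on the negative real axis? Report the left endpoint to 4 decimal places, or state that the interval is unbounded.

Test eqn y'=λy, z=hλ:
  k1=λy_n ⇒ h·k1=z·y_n;  k2=λ(1+3/14z)y_n ⇒ h·k2=z(1+3/14z)y_n
  y_{n+1}/y_n = 1 + 1/5z + 4/5z(1+3/14z) = 1 + z + 6/35z²
  R(z) = 1 + z + 6/35z².

Find x<0 with |R(x)|<1.
x=-0.36: |R|=0.6622
R=1: x+6/35x²=0 ⇒ x=−35/6=-5.8333; min R=1−1/(4·6/35)=-0.4583>−1
Confirm numerically:
  x=-5.798: |R|=0.96488 <1
  x=-4.056: |R|=0.23581 <1
  x=-3.624: |R|=0.37256 <1
  x=-6.370: |R|=1.58604 >1
  x=-6.215: |R|=1.40664 >1
  x=-5.980: |R|=1.15035 >1
So |R|<1 on (-5.8333, 0).

(-5.8333, 0).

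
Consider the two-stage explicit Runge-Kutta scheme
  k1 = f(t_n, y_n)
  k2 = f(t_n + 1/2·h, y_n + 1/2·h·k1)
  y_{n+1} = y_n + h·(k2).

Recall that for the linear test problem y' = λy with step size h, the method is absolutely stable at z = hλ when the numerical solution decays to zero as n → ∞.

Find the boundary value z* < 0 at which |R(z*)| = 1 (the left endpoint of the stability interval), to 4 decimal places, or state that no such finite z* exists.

z* = -2.0000.

Set f=λy, z=hλ:
  k1=λy_n ⇒ h·k1=z·y_n;  k2=λ(1+1/2z)y_n ⇒ h·k2=z(1+1/2z)y_n
  y_{n+1}/y_n = 1 + z(1+1/2z) = 1 + z + 1/2z²
  Hence R(z) = 1 + z + 1/2z².

Find x<0 with |R(x)|<1.
x=-0.85: |R|=0.5112
R=1: x+1/2x²=0 ⇒ x=−2=-2.0000; min R=1−1/(4·1/2)=0.5000>−1
Confirm numerically:
  x=-1.612: |R|=0.68727 <1
  x=-1.538: |R|=0.64472 <1
  x=-1.199: |R|=0.51980 <1
  x=-2.509: |R|=1.63854 >1
  x=-2.461: |R|=1.56726 >1
So |R|<1 on (-2.0000, 0).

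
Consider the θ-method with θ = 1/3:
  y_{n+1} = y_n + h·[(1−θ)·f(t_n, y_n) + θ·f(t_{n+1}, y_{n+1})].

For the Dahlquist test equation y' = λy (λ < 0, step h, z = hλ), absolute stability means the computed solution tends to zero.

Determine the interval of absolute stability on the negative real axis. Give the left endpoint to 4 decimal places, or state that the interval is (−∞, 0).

z∈(-6.0000,0).

With y'=λy (z=hλ):
  y_{n+1} = y_n + z·[2/3·y_n + 1/3·y_{n+1}] ⇒ (1 − 1/3z)y_{n+1} = (1 + 2/3z)y_n
  ⇒ R(z) = (1 + 2/3z)/(1 − 1/3z).

Need |R(x)|<1, x<0.
x=-0.44: |R|=0.6163
R=−1: 1+2/3x = −1+1/3x ⇒ -1/3x=2 ⇒ x=2/(-1/3)=-6.0000
Confirm numerically:
  x=-5.577: |R|=0.95068 <1
  x=-3.867: |R|=0.68938 <1
  x=-3.190: |R|=0.54604 <1
  x=-2.944: |R|=0.48587 <1
  x=-6.315: |R|=1.03382 >1
  x=-6.282: |R|=1.03038 >1
  x=-6.166: |R|=1.01811 >1
Interval (-6.0000, 0).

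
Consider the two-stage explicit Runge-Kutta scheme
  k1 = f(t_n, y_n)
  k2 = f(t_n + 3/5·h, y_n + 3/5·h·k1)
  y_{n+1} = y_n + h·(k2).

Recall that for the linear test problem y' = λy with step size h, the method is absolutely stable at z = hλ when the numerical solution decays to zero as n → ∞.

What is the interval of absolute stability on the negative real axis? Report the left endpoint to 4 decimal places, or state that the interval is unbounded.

With y'=λy (z=hλ):
  k1=λy_n ⇒ h·k1=z·y_n;  k2=λ(1+3/5z)y_n ⇒ h·k2=z(1+3/5z)y_n
  y_{n+1}/y_n = 1 + z(1+3/5z) = 1 + z + 3/5z²
  so R(z) = 1 + z + 3/5z².

Need |R(x)|<1, x<0.
x=-0.84: |R|=0.5834
R=1: x+3/5x²=0 ⇒ x=−5/3=-1.6667; min R=1−1/(4·3/5)=0.5833>−1
Confirm numerically:
  x=-0.905: |R|=0.58642 <1
  x=-0.865: |R|=0.58394 <1
  x=-0.733: |R|=0.58937 <1
  x=-2.165: |R|=1.64733 >1
  x=-1.950: |R|=1.33150 >1
  x=-1.919: |R|=1.29054 >1
Stable set (-1.6667, 0).

z∈(-1.6667,0).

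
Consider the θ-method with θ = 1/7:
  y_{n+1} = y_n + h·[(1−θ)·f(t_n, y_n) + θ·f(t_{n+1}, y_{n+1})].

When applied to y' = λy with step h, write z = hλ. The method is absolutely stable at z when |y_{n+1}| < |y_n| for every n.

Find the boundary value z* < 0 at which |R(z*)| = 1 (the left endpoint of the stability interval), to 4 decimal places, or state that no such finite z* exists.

left endpoint -2.8000.

With y'=λy (z=hλ):
  y_{n+1} = y_n + z·[6/7·y_n + 1/7·y_{n+1}] ⇒ (1 − 1/7z)y_{n+1} = (1 + 6/7z)y_n
  Hence R(z) = (1 + 6/7z)/(1 − 1/7z).

Need |R(x)|<1, x<0.
x=-0.98: |R|=0.1404
R=−1: 1+6/7x = −1+1/7x ⇒ -5/7x=2 ⇒ x=2/(-5/7)=-2.8000
Confirm numerically:
  x=-1.619: |R|=0.31489 <1
  x=-1.517: |R|=0.24680 <1
  x=-1.186: |R|=0.01417 <1
  x=-3.236: |R|=1.21297 >1
  x=-3.179: |R|=1.18617 >1
Interval (-2.8000, 0).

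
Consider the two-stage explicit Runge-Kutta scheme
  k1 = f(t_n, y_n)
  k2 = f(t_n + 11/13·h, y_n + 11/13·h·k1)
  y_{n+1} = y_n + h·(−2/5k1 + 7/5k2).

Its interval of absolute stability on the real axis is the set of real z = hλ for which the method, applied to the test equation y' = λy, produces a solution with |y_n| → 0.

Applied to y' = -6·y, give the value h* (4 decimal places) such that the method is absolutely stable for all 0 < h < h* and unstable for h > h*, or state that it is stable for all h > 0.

(-0.8442,0); λ=-6 ⇒ h* = (65/77)/6 = 0.1407.

Set f=λy, z=hλ:
  k1=λy_n ⇒ h·k1=z·y_n;  k2=λ(1+11/13z)y_n ⇒ h·k2=z(1+11/13z)y_n
  y_{n+1}/y_n = 1 − 2/5z + 7/5z(1+11/13z) = 1 + z + 77/65z²
  R(z) = 1 + z + 77/65z².

Boundary: |R(x)|=1, x<0.
x=-0.34: |R|=0.7969
R=1: x+77/65x²=0 ⇒ x=−65/77=-0.8442; min R=1−1/(4·77/65)=0.7890>−1
Confirm numerically:
  x=-0.482: |R|=0.79321 <1
  x=-0.431: |R|=0.78906 <1
  x=-0.422: |R|=0.78896 <1
  x=-0.402: |R|=0.78944 <1
  x=-1.319: |R|=1.74195 >1
  x=-1.276: |R|=1.65276 >1
So |R|<1 on (-0.8442, 0).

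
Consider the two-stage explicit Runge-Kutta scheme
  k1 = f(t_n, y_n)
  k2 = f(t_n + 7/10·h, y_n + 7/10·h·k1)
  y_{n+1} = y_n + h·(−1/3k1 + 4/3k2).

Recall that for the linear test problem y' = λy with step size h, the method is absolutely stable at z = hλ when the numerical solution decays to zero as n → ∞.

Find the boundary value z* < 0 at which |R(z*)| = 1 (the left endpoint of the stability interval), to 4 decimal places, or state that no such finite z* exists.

z* = -1.0714.

On y'=λy, z=hλ:
  k1=λy_n ⇒ h·k1=z·y_n;  k2=λ(1+7/10z)y_n ⇒ h·k2=z(1+7/10z)y_n
  y_{n+1}/y_n = 1 − 1/3z + 4/3z(1+7/10z) = 1 + z + 14/15z²
  Hence R(z) = 1 + z + 14/15z².

Solve |R(x)|<1 on ℝ⁻.
x=-1.04: |R|=0.9695
R=1: x+14/15x²=0 ⇒ x=−15/14=-1.0714; min R=1−1/(4·14/15)=0.7321>−1
Confirm numerically:
  x=-1.046: |R|=0.97517 <1
  x=-0.901: |R|=0.85668 <1
  x=-0.431: |R|=0.74238 <1
  x=-1.307: |R|=1.28737 >1
  x=-1.161: |R|=1.09706 >1
So |R|<1 on (-1.0714, 0).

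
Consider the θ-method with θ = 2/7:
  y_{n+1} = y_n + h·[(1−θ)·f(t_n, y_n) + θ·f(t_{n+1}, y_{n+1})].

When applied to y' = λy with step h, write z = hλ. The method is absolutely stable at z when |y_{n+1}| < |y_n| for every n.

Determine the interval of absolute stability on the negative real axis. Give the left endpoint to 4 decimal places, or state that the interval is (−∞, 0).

z∈(-4.6667,0).

Set f=λy, z=hλ:
  y_{n+1} = y_n + z·[5/7·y_n + 2/7·y_{n+1}] ⇒ (1 − 2/7z)y_{n+1} = (1 + 5/7z)y_n
  Hence R(z) = (1 + 5/7z)/(1 − 2/7z).

Solve |R(x)|<1 on ℝ⁻.
x=-0.65: |R|=0.4518
R=−1: 1+5/7x = −1+2/7x ⇒ -3/7x=2 ⇒ x=2/(-3/7)=-4.6667
Confirm numerically:
  x=-2.931: |R|=0.59516 <1
  x=-2.854: |R|=0.57208 <1
  x=-2.643: |R|=0.50586 <1
  x=-2.021: |R|=0.28120 <1
  x=-5.180: |R|=1.08871 >1
  x=-4.829: |R|=1.02924 >1
Stable set (-4.6667, 0).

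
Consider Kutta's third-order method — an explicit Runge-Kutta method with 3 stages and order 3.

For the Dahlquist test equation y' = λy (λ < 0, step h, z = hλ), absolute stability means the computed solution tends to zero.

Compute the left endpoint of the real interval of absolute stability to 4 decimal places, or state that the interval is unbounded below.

Set f=λy, z=hλ:
  order 3, 3-stage ⇒ R(z)=1+z+z^2/2+z^3/6
  (e.g. R(-0.43)=0.64920, |R|=0.64920)

Solve |R(x)|<1 on ℝ⁻.
x=-0.43: |R|=0.6492
|R(-2.75)|=1.4349 |R(-1.95)|=0.2846 |R(-1.59)|=0.0041
Bisect:
  x_lo=-3.0742 |R|=2.1909  x_hi=-0.1947 |R|=0.8230
  mid=-1.63445 |R|=0.02645 →hi
  mid=-2.35430 |R|=0.75781 →hi
  mid=-2.71422 |R|=1.36334 →lo
  mid=-2.53426 |R|=1.03573 →lo
  mid=-2.44428 |R|=0.89092 →hi
  mid=-2.48927 |R|=0.96182 →hi
  mid=-2.51177 |R|=0.99839 →hi
  mid=-2.52301 |R|=1.01696 →lo
  ...
  [-2.51282,-2.51265] ⇒ x*=-2.5127
So |R|<1 on (-2.5127, 0).

z* = -2.5127.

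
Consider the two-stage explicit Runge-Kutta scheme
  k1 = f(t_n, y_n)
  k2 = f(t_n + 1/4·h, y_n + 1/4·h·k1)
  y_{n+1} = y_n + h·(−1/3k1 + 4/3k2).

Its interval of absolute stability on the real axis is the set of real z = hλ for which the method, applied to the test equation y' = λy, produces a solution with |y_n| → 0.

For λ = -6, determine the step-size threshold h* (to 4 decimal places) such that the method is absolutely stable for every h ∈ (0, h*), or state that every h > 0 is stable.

(-3.0000,0); λ=-6 ⇒ h* = (3)/6 = 0.5000.

Set f=λy, z=hλ:
  k1=λy_n ⇒ h·k1=z·y_n;  k2=λ(1+1/4z)y_n ⇒ h·k2=z(1+1/4z)y_n
  y_{n+1}/y_n = 1 − 1/3z + 4/3z(1+1/4z) = 1 + z + 1/3z²
  R(z) = 1 + z + 1/3z².

Boundary: |R(x)|=1, x<0.
x=-1.71: |R|=0.2647
R=1: x+1/3x²=0 ⇒ x=−3=-3.0000; min R=1−1/(4·1/3)=0.2500>−1
Confirm numerically:
  x=-2.659: |R|=0.69776 <1
  x=-2.192: |R|=0.40962 <1
  x=-2.135: |R|=0.38441 <1
  x=-1.347: |R|=0.25780 <1
  x=-3.306: |R|=1.33721 >1
  x=-3.294: |R|=1.32281 >1
  x=-3.129: |R|=1.13455 >1
Interval (-3.0000, 0).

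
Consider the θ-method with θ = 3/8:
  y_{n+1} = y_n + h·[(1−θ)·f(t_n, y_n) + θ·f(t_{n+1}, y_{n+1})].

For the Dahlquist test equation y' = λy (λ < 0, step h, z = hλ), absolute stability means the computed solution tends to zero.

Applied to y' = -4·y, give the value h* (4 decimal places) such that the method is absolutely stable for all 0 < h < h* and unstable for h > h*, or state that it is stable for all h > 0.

(-8.0000,0); λ=-4 ⇒ h* = (8)/4 = 2.0000.

Test eqn y'=λy, z=hλ:
  y_{n+1} = y_n + z·[5/8·y_n + 3/8·y_{n+1}] ⇒ (1 − 3/8z)y_{n+1} = (1 + 5/8z)y_n
  R(z) = (1 + 5/8z)/(1 − 3/8z).

Find x<0 with |R(x)|<1.
x=-0.66: |R|=0.4709
R=−1: 1+5/8x = −1+3/8x ⇒ -1/4x=2 ⇒ x=2/(-1/4)=-8.0000
Confirm numerically:
  x=-5.274: |R|=0.77114 <1
  x=-4.772: |R|=0.71070 <1
  x=-3.285: |R|=0.47186 <1
  x=-8.491: |R|=1.02934 >1
  x=-8.028: |R|=1.00175 >1
Interval (-8.0000, 0).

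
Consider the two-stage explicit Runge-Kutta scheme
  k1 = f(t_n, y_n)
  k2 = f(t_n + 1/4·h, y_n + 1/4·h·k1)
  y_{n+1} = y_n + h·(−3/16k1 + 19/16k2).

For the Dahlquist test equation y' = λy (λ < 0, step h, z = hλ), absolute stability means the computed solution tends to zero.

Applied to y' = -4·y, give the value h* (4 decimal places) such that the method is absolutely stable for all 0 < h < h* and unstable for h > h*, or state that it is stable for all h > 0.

(-3.3684,0); λ=-4 ⇒ h* = (64/19)/4 = 0.8421.

With y'=λy (z=hλ):
  k1=λy_n ⇒ h·k1=z·y_n;  k2=λ(1+1/4z)y_n ⇒ h·k2=z(1+1/4z)y_n
  y_{n+1}/y_n = 1 − 3/16z + 19/16z(1+1/4z) = 1 + z + 19/64z²
  so R(z) = 1 + z + 19/64z².

Find x<0 with |R(x)|<1.
x=-1.08: |R|=0.2663
R=1: x+19/64x²=0 ⇒ x=−64/19=-3.3684; min R=1−1/(4·19/64)=0.1579>−1
Confirm numerically:
  x=-3.038: |R|=0.70199 <1
  x=-2.965: |R|=0.64489 <1
  x=-2.353: |R|=0.29068 <1
  x=-3.957: |R|=1.69142 >1
  x=-3.569: |R|=1.21252 >1
Stable set (-3.3684, 0).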